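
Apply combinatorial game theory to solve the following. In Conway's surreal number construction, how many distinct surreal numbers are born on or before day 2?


Day 0: {|} = 0 is born. Count = 1.
Day n: the number of surreal numbers born by day n is 2^(n+1) - 1.
By day 0: 2^1 - 1 = 1
By day 1: 2^2 - 1 = 3
By day 2: 2^3 - 1 = 7
By day 2: 7 surreal numbers.

7


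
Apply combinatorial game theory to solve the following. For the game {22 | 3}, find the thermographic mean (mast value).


Game = {22 | 3}, a switch {a | b} with numbers a > b.
Its thermograph has left wall a - t and right wall b + t, which meet at t = (a - b)/2, where both equal (a + b)/2. So the mast (mean value) is at (a + b)/2.
Mean = (22 + (3))/2 = 25/2 = 25/2

25/2


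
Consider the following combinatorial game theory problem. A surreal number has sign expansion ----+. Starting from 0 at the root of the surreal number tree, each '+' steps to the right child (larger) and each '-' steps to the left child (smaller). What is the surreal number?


Sign expansion: ----+
Rule: track bounds (lo, hi), initially (-inf, +inf). On '+', the current value becomes lo and we move to the simplest number in (value, hi): value + 1 if hi = +inf, otherwise the midpoint (value + hi)/2. On '-', the current value becomes hi and we move to value - 1 if lo = -inf, otherwise the midpoint (lo + value)/2.
Start at 0.
Step 1: sign = -, move left. Bounds: (-inf, 0). Value = -1
Step 2: sign = -, move left. Bounds: (-inf, -1). Value = -2
Step 3: sign = -, move left. Bounds: (-inf, -2). Value = -3
Step 4: sign = -, move left. Bounds: (-inf, -3). Value = -4
Step 5: sign = +, move right. Bounds: (-4, -3). Value = -7/2
The surreal number with sign expansion ----+ is -7/2.

-7/2


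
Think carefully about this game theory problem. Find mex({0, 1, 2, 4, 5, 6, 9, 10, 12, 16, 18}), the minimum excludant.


Set = {0, 1, 2, 4, 5, 6, 9, 10, 12, 16, 18}
0 is in the set.
1 is in the set.
2 is in the set.
3 is NOT in the set. This is the mex.
mex = 3

3


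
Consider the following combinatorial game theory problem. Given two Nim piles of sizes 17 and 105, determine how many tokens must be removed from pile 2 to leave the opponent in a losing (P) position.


Piles: 17 and 105
Current XOR: 17 XOR 105 = 120 (non-zero, so this is an N-position).
To make the XOR zero, we need to find a move that balances the piles.
For pile 2 (size 105): target = 105 XOR 120 = 17
We reduce pile 2 from 105 to 17.
Tokens removed: 105 - 17 = 88
Verification: 17 XOR 17 = 0

88


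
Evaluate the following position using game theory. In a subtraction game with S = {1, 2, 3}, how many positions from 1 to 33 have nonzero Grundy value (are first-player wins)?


Subtraction set S = {1, 2, 3}, so G(n) = n mod 4.
G(n) = 0 when n is a multiple of 4.
Multiples of 4 in [1, 33]: 8
N-positions (nonzero Grundy) = 33 - 8 = 25

25


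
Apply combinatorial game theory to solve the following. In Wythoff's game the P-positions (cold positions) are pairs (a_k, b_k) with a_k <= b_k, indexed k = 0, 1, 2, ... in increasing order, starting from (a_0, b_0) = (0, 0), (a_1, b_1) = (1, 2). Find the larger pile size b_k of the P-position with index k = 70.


By Wythoff's theorem, a_k = floor(k * phi) and b_k = floor(k * phi^2) = a_k + k, where phi = (1 + sqrt(5))/2 is the golden ratio.
phi = (1 + sqrt(5))/2 = 1.618034
phi^2 = phi + 1 = 2.618034
k = 70
k * phi^2 = 70 * 2.618034 = 183.262379
b_70 = floor(k * phi^2) = 183 (check: a_70 + k = 113 + 70 = 183)

183


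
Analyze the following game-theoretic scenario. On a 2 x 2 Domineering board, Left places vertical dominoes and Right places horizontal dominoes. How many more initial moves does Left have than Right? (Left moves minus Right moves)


Board is 2 x 2 (rows x cols).
Left (vertical) placements: (rows-1) * cols = 1 * 2 = 2
Right (horizontal) placements: rows * (cols-1) = 2 * 1 = 2
Advantage = Left - Right = 2 - 2 = 0

0


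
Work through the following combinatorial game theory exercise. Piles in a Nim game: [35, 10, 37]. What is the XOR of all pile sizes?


We need the XOR (exclusive or) of all pile sizes.
After XOR-ing pile 1 (size 35): 0 XOR 35 = 35
After XOR-ing pile 2 (size 10): 35 XOR 10 = 41
After XOR-ing pile 3 (size 37): 41 XOR 37 = 12
The Nim-value of this position is 12.

12


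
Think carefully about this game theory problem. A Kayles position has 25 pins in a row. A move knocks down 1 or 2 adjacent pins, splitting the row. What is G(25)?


Kayles: a move removes 1 or 2 adjacent pins from a contiguous row.
Removing pins from a row of k leaves two independent rows (a, b) with a + b = k - 1 (one pin) or a + b = k - 2 (two pins); an end removal gives a = 0.
By Sprague-Grundy, G(k) = mex{ G(a) XOR G(b) } over all these splits. G(0) = 0.
G(1): splits (0,0):0^0=0 -> mex({0}) = 1
G(2): splits (0,1):0^1=1 (0,0):0^0=0 -> mex({0, 1}) = 2
G(3): splits (0,2):0^2=2 (1,1):1^1=0 (0,1):0^1=1 -> mex({0, 1, 2}) = 3
G(4): splits (0,3):0^3=3 (1,2):1^2=3 (0,2):0^2=2 (1,1):1^1=0 -> mex({0, 2, 3}) = 1
G(5): splits (0,4):0^1=1 (1,3):1^3=2 (2,2):2^2=0 (0,3):0^3=3 (1,2):1^2=3 -> mex({0, 1, 2, 3}) = 4
G(6) = mex({0, 1, 2, 4}) = 3
G(7) = mex({0, 1, 3, 4, 5}) = 2
G(8) = mex({0, 2, 3, 5, 6}) = 1
G(9) = mex({0, 1, 2, 3, 6, 7}) = 4
G(10) = mex({0, 1, 3, 4, 5, 7}) = 2
G(11) = mex({0, 1, 2, 3, 4, 5}) = 6
G(12) = mex({0, 1, 2, 3, 5, 6, 7}) = 4
G(13) = mex({0, 2, 3, 4, 6, 7}) = 1
G(14) = mex({0, 1, 4, 5, 6, 7}) = 2
G(15) = mex({0, 1, 2, 3, 4, 5, 6}) = 7
G(16) = mex({0, 2, 3, 5, 6, 7}) = 1
G(17) = mex({0, 1, 2, 3, 5, 6, 7}) = 4
G(18) = mex({0, 1, 2, 4, 5, 6}) = 3
G(19) = mex({0, 1, 3, 4, 5, 7}) = 2
G(20) = mex({0, 2, 3, 4, 5, 6, 7}) = 1
G(21) = mex({0, 1, 2, 3, 5, 6, 7}) = 4
G(22) = mex({0, 1, 2, 3, 4, 5, 7}) = 6
G(23) = mex({0, 1, 2, 3, 4, 5, 6}) = 7
G(24) = mex({0, 1, 2, 3, 5, 6, 7}) = 4
G(25) = mex({0, 2, 3, 4, 6, 7}) = 1
Therefore G(25) = 1.

1


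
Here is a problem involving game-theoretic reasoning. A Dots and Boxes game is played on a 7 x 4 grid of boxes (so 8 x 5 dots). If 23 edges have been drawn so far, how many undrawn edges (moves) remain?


Grid: 7 x 4 boxes, i.e. 8 rows and 5 columns of dots.
Horizontal edges: (rows + 1) * cols = 8 * 4 = 32
Vertical edges: rows * (cols + 1) = 7 * 5 = 35
Total edges: 32 + 35 = 67
Edges drawn: 23
Remaining: 67 - 23 = 44

44


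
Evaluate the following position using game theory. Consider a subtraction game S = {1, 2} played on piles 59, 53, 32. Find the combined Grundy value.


Subtraction set: {1, 2}
For this subtraction set, G(n) = n mod 3 (period = max + 1 = 3).
Pile 1 (size 59): G(59) = 59 mod 3 = 2
Pile 2 (size 53): G(53) = 53 mod 3 = 2
Pile 3 (size 32): G(32) = 32 mod 3 = 2
Total Grundy value = XOR of all: 2 XOR 2 XOR 2 = 2

2


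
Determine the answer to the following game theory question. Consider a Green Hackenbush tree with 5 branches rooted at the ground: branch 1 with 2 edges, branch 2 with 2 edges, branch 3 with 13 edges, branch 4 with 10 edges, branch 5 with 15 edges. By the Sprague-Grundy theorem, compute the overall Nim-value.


The tree has 5 branches from the ground vertex.
In Green Hackenbush, the Nim-value of a simple path of length k is k.
Branch 1: length 2, Nim-value = 2
Branch 2: length 2, Nim-value = 2
Branch 3: length 13, Nim-value = 13
Branch 4: length 10, Nim-value = 10
Branch 5: length 15, Nim-value = 15
Total Nim-value = XOR of all branch values:
0 XOR 2 = 2
2 XOR 2 = 0
0 XOR 13 = 13
13 XOR 10 = 7
7 XOR 15 = 8
Nim-value of the tree = 8

8


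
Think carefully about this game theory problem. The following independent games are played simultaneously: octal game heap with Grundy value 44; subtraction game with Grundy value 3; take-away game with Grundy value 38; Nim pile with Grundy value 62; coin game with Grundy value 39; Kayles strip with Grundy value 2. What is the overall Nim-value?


By the Sprague-Grundy theorem, the Grundy value of a sum of games is the XOR of individual Grundy values.
octal game heap: Grundy value = 44. Running XOR: 0 XOR 44 = 44
subtraction game: Grundy value = 3. Running XOR: 44 XOR 3 = 47
take-away game: Grundy value = 38. Running XOR: 47 XOR 38 = 9
Nim pile: Grundy value = 62. Running XOR: 9 XOR 62 = 55
coin game: Grundy value = 39. Running XOR: 55 XOR 39 = 16
Kayles strip: Grundy value = 2. Running XOR: 16 XOR 2 = 18
The combined Grundy value is 18.

18


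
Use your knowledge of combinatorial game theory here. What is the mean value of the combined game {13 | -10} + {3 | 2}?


G1 = {13 | -10}, G2 = {3 | 2}
Each is a switch {a | b} with numbers a > b; its mean value is (a + b)/2, and mean value is additive over game sums: m(G1 + G2) = m(G1) + m(G2).
Mean of G1 = (13 + (-10))/2 = 3/2 = 3/2
Mean of G2 = (3 + (2))/2 = 5/2 = 5/2
Mean of G1 + G2 = 3/2 + 5/2 = 4

4


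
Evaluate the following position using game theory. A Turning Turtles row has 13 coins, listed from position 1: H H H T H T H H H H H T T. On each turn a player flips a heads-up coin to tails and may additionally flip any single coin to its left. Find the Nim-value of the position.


Coins: H H H T H T H H H H H T T
Key fact: a single head at position k behaves exactly like a Nim heap of size k (turning it to T and optionally flipping a coin at j < k corresponds to moving the heap from k to j, or to 0), and heads combine as a disjunctive sum (two heads at the same place would cancel, matching j XOR j = 0). So the Nim-value is the XOR of the 1-indexed positions of the heads.
Face-up positions (1-indexed): [1, 2, 3, 5, 7, 8, 9, 10, 11]
XOR 0 with 1: 0 XOR 1 = 1
XOR 1 with 2: 1 XOR 2 = 3
XOR 3 with 3: 3 XOR 3 = 0
XOR 0 with 5: 0 XOR 5 = 5
XOR 5 with 7: 5 XOR 7 = 2
XOR 2 with 8: 2 XOR 8 = 10
XOR 10 with 9: 10 XOR 9 = 3
XOR 3 with 10: 3 XOR 10 = 9
XOR 9 with 11: 9 XOR 11 = 2
Nim-value = 2

2


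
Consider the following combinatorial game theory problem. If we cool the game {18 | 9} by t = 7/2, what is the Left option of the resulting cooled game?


Original game: {18 | 9} (a switch {a | b} with a > b).
Cooling by t (for t below the temperature (a - b)/2 = 9/2) taxes each move by t: {a | b} cooled by t is {a - t | b + t}.
Cooling amount: t = 7/2
Cooled Left option: 18 - 7/2 = 29/2
Cooled Right option: 9 + 7/2 = 25/2
Cooled game: {29/2 | 25/2}
Left option = 29/2

29/2


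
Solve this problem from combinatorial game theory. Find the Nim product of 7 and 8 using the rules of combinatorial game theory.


Nim multiplication is bilinear over XOR: (u XOR v) * w = (u*w) XOR (v*w).
So we split each operand into its bit components and XOR the pairwise Nim products.
7 = 1 + 2 + 4 (as XOR of powers of 2).
8 = 8 (as XOR of powers of 2).
Using the standard Nim-product table on single bits:
  2*2 = 3,   2*4 = 8,   2*8 = 12,
  4*4 = 6,   4*8 = 11,  8*8 = 13,
and  1*x = x (identity), k*l = l*k (commutative).
Pairwise Nim products:
  1 * 8 = 8
  2 * 8 = 12
  4 * 8 = 11
XOR them: 8 XOR 12 XOR 11 = 15.
Result: 7 * 8 = 15 (in Nim).

15


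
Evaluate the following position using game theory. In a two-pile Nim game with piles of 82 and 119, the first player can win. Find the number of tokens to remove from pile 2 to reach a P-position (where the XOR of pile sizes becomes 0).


Piles: 82 and 119
Current XOR: 82 XOR 119 = 37 (non-zero, so this is an N-position).
To make the XOR zero, we need to find a move that balances the piles.
For pile 2 (size 119): target = 119 XOR 37 = 82
We reduce pile 2 from 119 to 82.
Tokens removed: 119 - 82 = 37
Verification: 82 XOR 82 = 0

37


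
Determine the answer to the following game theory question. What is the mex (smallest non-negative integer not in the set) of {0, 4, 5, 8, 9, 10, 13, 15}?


Set = {0, 4, 5, 8, 9, 10, 13, 15}
0 is in the set.
1 is NOT in the set. This is the mex.
mex = 1

1


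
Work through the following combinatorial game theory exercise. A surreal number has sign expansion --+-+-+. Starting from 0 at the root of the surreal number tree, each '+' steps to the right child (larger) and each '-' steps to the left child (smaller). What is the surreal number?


Sign expansion: --+-+-+
Rule: track bounds (lo, hi), initially (-inf, +inf). On '+', the current value becomes lo and we move to the simplest number in (value, hi): value + 1 if hi = +inf, otherwise the midpoint (value + hi)/2. On '-', the current value becomes hi and we move to value - 1 if lo = -inf, otherwise the midpoint (lo + value)/2.
Start at 0.
Step 1: sign = -, move left. Bounds: (-inf, 0). Value = -1
Step 2: sign = -, move left. Bounds: (-inf, -1). Value = -2
Step 3: sign = +, move right. Bounds: (-2, -1). Value = -3/2
Step 4: sign = -, move left. Bounds: (-2, -3/2). Value = -7/4
Step 5: sign = +, move right. Bounds: (-7/4, -3/2). Value = -13/8
Step 6: sign = -, move left. Bounds: (-7/4, -13/8). Value = -27/16
Step 7: sign = +, move right. Bounds: (-27/16, -13/8). Value = -53/32
The surreal number with sign expansion --+-+-+ is -53/32.

-53/32


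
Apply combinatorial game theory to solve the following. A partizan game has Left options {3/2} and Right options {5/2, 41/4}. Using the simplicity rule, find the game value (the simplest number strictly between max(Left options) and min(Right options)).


Left options: {3/2}, max = 3/2
Right options: {5/2, 41/4}, min = 5/2
All options are numbers and max(Left) < min(Right), so by the simplicity theorem the value is the simplest (earliest-born) number strictly between 3/2 and 5/2.
The only integer strictly between 3/2 and 5/2 is 2.
No non-integer in the interval can be simpler: if x is a non-integer in the interval, then floor(x) or ceil(x) also lies in the interval (the interval contains an integer), and both are proper prefixes of x's sign expansion, i.e. born earlier. So the game value is 2.
Game value = 2

2


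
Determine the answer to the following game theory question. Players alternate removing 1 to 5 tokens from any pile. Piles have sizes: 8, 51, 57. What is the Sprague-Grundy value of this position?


Subtraction set: {1, 2, 3, 4, 5}
For this subtraction set, G(n) = n mod 6 (period = max + 1 = 6).
Pile 1 (size 8): G(8) = 8 mod 6 = 2
Pile 2 (size 51): G(51) = 51 mod 6 = 3
Pile 3 (size 57): G(57) = 57 mod 6 = 3
Total Grundy value = XOR of all: 2 XOR 3 XOR 3 = 2

2


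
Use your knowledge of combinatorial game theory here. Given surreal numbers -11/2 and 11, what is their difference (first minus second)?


x = -11/2, y = 11
Converting to common denominator: 2
x = -11/2, y = 22/2
x - y = -11/2 - 11 = -33/2

-33/2


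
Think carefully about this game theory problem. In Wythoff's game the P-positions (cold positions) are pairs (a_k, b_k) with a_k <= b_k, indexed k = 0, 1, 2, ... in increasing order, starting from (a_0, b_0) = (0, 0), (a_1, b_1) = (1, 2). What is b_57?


By Wythoff's theorem, a_k = floor(k * phi) and b_k = floor(k * phi^2) = a_k + k, where phi = (1 + sqrt(5))/2 is the golden ratio.
phi = (1 + sqrt(5))/2 = 1.618034
phi^2 = phi + 1 = 2.618034
k = 57
k * phi^2 = 57 * 2.618034 = 149.227937
b_57 = floor(k * phi^2) = 149 (check: a_57 + k = 92 + 57 = 149)

149


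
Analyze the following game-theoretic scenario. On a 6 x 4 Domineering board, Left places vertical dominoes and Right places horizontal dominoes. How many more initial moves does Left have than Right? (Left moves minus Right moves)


Board is 6 x 4 (rows x cols).
Left (vertical) placements: (rows-1) * cols = 5 * 4 = 20
Right (horizontal) placements: rows * (cols-1) = 6 * 3 = 18
Advantage = Left - Right = 20 - 18 = 2

2


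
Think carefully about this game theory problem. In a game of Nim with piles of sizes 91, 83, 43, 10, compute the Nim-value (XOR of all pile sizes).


We need the XOR (exclusive or) of all pile sizes.
After XOR-ing pile 1 (size 91): 0 XOR 91 = 91
After XOR-ing pile 2 (size 83): 91 XOR 83 = 8
After XOR-ing pile 3 (size 43): 8 XOR 43 = 35
After XOR-ing pile 4 (size 10): 35 XOR 10 = 41
The Nim-value of this position is 41.

41


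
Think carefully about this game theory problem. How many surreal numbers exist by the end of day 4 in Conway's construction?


Day 0: {|} = 0 is born. Count = 1.
Day n: the number of surreal numbers born by day n is 2^(n+1) - 1.
By day 0: 2^1 - 1 = 1
By day 1: 2^2 - 1 = 3
By day 2: 2^3 - 1 = 7
By day 3: 2^4 - 1 = 15
By day 4: 2^5 - 1 = 31
By day 4: 31 surreal numbers.

31


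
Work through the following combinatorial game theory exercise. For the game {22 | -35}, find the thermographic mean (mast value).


Game = {22 | -35}, a switch {a | b} with numbers a > b.
Its thermograph has left wall a - t and right wall b + t, which meet at t = (a - b)/2, where both equal (a + b)/2. So the mast (mean value) is at (a + b)/2.
Mean = (22 + (-35))/2 = -13/2 = -13/2

-13/2


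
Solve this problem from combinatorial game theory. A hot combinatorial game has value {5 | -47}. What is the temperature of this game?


The game is {5 | -47}, a switch {a | b} with numbers a > b.
Cooling {a | b} by t gives {a - t | b + t}, which stops being hot when a - t = b + t, i.e. at t = (a - b)/2. So the temperature of a switch is (a - b)/2.
Temperature = (Left option - Right option) / 2
= (5 - (-47)) / 2
= 52 / 2
= 26

26


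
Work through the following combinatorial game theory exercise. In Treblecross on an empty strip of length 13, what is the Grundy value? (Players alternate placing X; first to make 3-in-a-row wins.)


Treblecross: place X on empty cells; 3-in-a-row wins.
Playing within two cells of an existing X lets the opponent win at once, so sensible play treats the cells i-2..i+2 around each X as dead. The player left with no safe cell loses, so this is a normal-play take-away game on strips of safe cells.
Placing X at cell i (0-indexed) of a strip of k safe cells leaves independent strips of sizes max(0, i-2) and max(0, k-i-3). Hence G(k) = mex{ G(max(0,i-2)) XOR G(max(0,k-i-3)) : 0 <= i < k }, with G(0) = 0.
G(1): splits (0,0):0^0=0 -> mex({0}) = 1
G(2): splits (0,0):0^0=0 -> mex({0}) = 1
G(3): splits (0,0):0^0=0 -> mex({0}) = 1
G(4): splits (0,1):0^1=1 (0,0):0^0=0 -> mex({0, 1}) = 2
G(5): splits (0,2):0^1=1 (0,1):0^1=1 (0,0):0^0=0 -> mex({0, 1}) = 2
G(6) = mex({1}) = 0
G(7) = mex({0, 1, 2}) = 3
G(8) = mex({0, 1, 2}) = 3
G(9) = mex({0, 2}) = 1
G(10) = mex({0, 2, 3}) = 1
G(11) = mex({0, 3}) = 1
G(12) = mex({1, 3}) = 0
G(13) = mex({0, 1, 2, 3}) = 4
Therefore G(13) = 4.

4


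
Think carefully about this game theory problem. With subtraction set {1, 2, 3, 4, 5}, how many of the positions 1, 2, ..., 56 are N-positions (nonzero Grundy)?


Subtraction set S = {1, 2, 3, 4, 5}, so G(n) = n mod 6.
G(n) = 0 when n is a multiple of 6.
Multiples of 6 in [1, 56]: 9
N-positions (nonzero Grundy) = 56 - 9 = 47

47


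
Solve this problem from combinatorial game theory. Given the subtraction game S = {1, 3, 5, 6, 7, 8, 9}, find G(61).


The subtraction set is S = {1, 3, 5, 6, 7, 8, 9}.
G(k) = mex{ G(k - s) : s in S, s <= k }. We compute iteratively: G(0) = 0.
G(1) = mex({0}) = 1
G(2) = mex({1}) = 0
G(3) = mex({0}) = 1
G(4) = mex({1}) = 0
G(5) = mex({0}) = 1
G(6) = mex({0, 1}) = 2
G(7) = mex({0, 1, 2}) = 3
G(8) = mex({0, 1, 3}) = 2
G(9) = mex({0, 1, 2}) = 3
G(10) = mex({0, 1, 3}) = 2
G(11) = mex({0, 1, 2}) = 3
G(12) = mex({0, 1, 2, 3}) = 4
G(13) = mex({0, 1, 2, 3, 4}) = 5
G(14) = mex({1, 2, 3, 5}) = 0
G(15) = mex({0, 2, 3, 4}) = 1
G(16) = mex({1, 2, 3, 5}) = 0
G(17) = mex({0, 2, 3, 4}) = 1
G(18) = mex({1, 2, 3, 4, 5}) = 0
G(19) = mex({0, 2, 3, 4, 5}) = 1
G(20) = mex({0, 1, 3, 4, 5}) = 2
G(21) = mex({0, 1, 2, 4, 5}) = 3
G(22) = mex({0, 1, 3, 5}) = 2
Observe that G(14)..G(22) = 0, 1, 0, 1, 0, 1, 2, 3, 2 repeats G(0)..G(8) = 0, 1, 0, 1, 0, 1, 2, 3, 2.
For k >= max(S) = 9, G(k) is determined by the previous 9 values G(k-9)..G(k-1); a window of 9 consecutive values has recurred shifted by 14, so by induction G(k + 14) = G(k) for all k >= 0: the sequence is periodic from the start with period 14.
One period: G(0..13) = 0, 1, 0, 1, 0, 1, 2, 3, 2, 3, 2, 3, 4, 5.
61 mod 14 = 5, so G(61) = G(5) = 1.

1


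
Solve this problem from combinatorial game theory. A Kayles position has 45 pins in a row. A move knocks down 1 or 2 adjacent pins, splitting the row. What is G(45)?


Kayles: a move removes 1 or 2 adjacent pins from a contiguous row.
Removing pins from a row of k leaves two independent rows (a, b) with a + b = k - 1 (one pin) or a + b = k - 2 (two pins); an end removal gives a = 0.
By Sprague-Grundy, G(k) = mex{ G(a) XOR G(b) } over all these splits. G(0) = 0.
G(1): splits (0,0):0^0=0 -> mex({0}) = 1
G(2): splits (0,1):0^1=1 (0,0):0^0=0 -> mex({0, 1}) = 2
G(3): splits (0,2):0^2=2 (1,1):1^1=0 (0,1):0^1=1 -> mex({0, 1, 2}) = 3
G(4): splits (0,3):0^3=3 (1,2):1^2=3 (0,2):0^2=2 (1,1):1^1=0 -> mex({0, 2, 3}) = 1
G(5): splits (0,4):0^1=1 (1,3):1^3=2 (2,2):2^2=0 (0,3):0^3=3 (1,2):1^2=3 -> mex({0, 1, 2, 3}) = 4
G(6) = mex({0, 1, 2, 4}) = 3
G(7) = mex({0, 1, 3, 4, 5}) = 2
G(8) = mex({0, 2, 3, 5, 6}) = 1
G(9) = mex({0, 1, 2, 3, 6, 7}) = 4
G(10) = mex({0, 1, 3, 4, 5, 7}) = 2
G(11) = mex({0, 1, 2, 3, 4, 5}) = 6
G(12) = mex({0, 1, 2, 3, 5, 6, 7}) = 4
G(13) = mex({0, 2, 3, 4, 6, 7}) = 1
G(14) = mex({0, 1, 4, 5, 6, 7}) = 2
G(15) = mex({0, 1, 2, 3, 4, 5, 6}) = 7
G(16) = mex({0, 2, 3, 5, 6, 7}) = 1
G(17) = mex({0, 1, 2, 3, 5, 6, 7}) = 4
G(18) = mex({0, 1, 2, 4, 5, 6}) = 3
G(19) = mex({0, 1, 3, 4, 5, 7}) = 2
G(20) = mex({0, 2, 3, 4, 5, 6, 7}) = 1
G(21) = mex({0, 1, 2, 3, 5, 6, 7}) = 4
G(22) = mex({0, 1, 2, 3, 4, 5, 7}) = 6
G(23) = mex({0, 1, 2, 3, 4, 5, 6}) = 7
G(24) = mex({0, 1, 2, 3, 5, 6, 7}) = 4
G(25) = mex({0, 2, 3, 4, 6, 7}) = 1
G(26) = mex({0, 1, 3, 4, 5, 6, 7}) = 2
G(27) = mex({0, 1, 2, 3, 4, 5, 6, 7}) = 8
G(28) = mex({0, 1, 2, 3, 4, 6, 7, 8}) = 5
G(29) = mex({0, 1, 2, 3, 5, 6, 7, 8, 9}) = 4
G(30) = mex({0, 1, 2, 3, 4, 5, 6, 9, 10}) = 7
G(31) = mex({0, 1, 3, 4, 5, 7, 10, 11}) = 2
G(32) = mex({0, 2, 3, 4, 5, 6, 7, 9, 11}) = 1
G(33) = mex({0, 1, 2, 3, 4, 5, 6, 7, 9, 12}) = 8
G(34) = mex({0, 1, 2, 3, 4, 5, 7, 8, 11, 12}) = 6
G(35) = mex({0, 1, 2, 3, 4, 5, 6, 8, 9, 10, 11}) = 7
G(36) = mex({0, 1, 2, 3, 5, 6, 7, 9, 10}) = 4
G(37) = mex({0, 2, 3, 4, 6, 7, 9, 10, 11, 12}) = 1
G(38) = mex({0, 1, 3, 4, 5, 6, 7, 9, 10, 11, 12}) = 2
G(39) = mex({0, 1, 2, 4, 5, 6, 7, 9, 10, 12, 14}) = 3
G(40) = mex({0, 2, 3, 4, 6, 7, 11, 12, 14}) = 1
G(41) = mex({0, 1, 2, 3, 5, 6, 7, 9, 10, 11, 12}) = 4
G(42) = mex({0, 1, 2, 3, 4, 5, 6, 9, 10}) = 7
G(43) = mex({0, 1, 3, 4, 5, 7, 9, 10, 12, 15}) = 2
G(44) = mex({0, 2, 3, 4, 5, 6, 7, 9, 10, 12, 15}) = 1
G(45) = mex({0, 1, 2, 3, 4, 5, 6, 7, 9, 10, 12, 14}) = 8
Therefore G(45) = 8.

8


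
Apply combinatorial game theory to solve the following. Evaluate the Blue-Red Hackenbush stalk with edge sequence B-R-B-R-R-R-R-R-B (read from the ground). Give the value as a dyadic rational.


Edges (from ground): B-R-B-R-R-R-R-R-B
By Berlekamp's sign-expansion rule, a Blue-Red Hackenbush stalk has the value of the surreal number whose sign sequence is the edge sequence with B -> + and R -> -.
Sign sequence: +-+-----+
Trace the sign expansion in the surreal number tree, starting from 0:
Edge 1: B (sign +) -> bounds (0, +inf), value = 1
Edge 2: R (sign -) -> bounds (0, 1), value = 1/2
Edge 3: B (sign +) -> bounds (1/2, 1), value = 3/4
Edge 4: R (sign -) -> bounds (1/2, 3/4), value = 5/8
Edge 5: R (sign -) -> bounds (1/2, 5/8), value = 9/16
Edge 6: R (sign -) -> bounds (1/2, 9/16), value = 17/32
Edge 7: R (sign -) -> bounds (1/2, 17/32), value = 33/64
Edge 8: R (sign -) -> bounds (1/2, 33/64), value = 65/128
Edge 9: B (sign +) -> bounds (65/128, 33/64), value = 131/256
Game value = 131/256

131/256


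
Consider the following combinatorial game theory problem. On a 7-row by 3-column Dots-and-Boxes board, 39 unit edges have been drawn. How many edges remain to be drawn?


Grid: 7 x 3 boxes, i.e. 8 rows and 4 columns of dots.
Horizontal edges: (rows + 1) * cols = 8 * 3 = 24
Vertical edges: rows * (cols + 1) = 7 * 4 = 28
Total edges: 24 + 28 = 52
Edges drawn: 39
Remaining: 52 - 39 = 13

13


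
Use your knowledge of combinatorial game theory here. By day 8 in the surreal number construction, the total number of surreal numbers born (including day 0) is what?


Day 0: {|} = 0 is born. Count = 1.
Day n: the number of surreal numbers born by day n is 2^(n+1) - 1.
By day 0: 2^1 - 1 = 1
By day 1: 2^2 - 1 = 3
By day 2: 2^3 - 1 = 7
By day 3: 2^4 - 1 = 15
By day 4: 2^5 - 1 = 31
By day 5: 2^6 - 1 = 63
By day 6: 2^7 - 1 = 127
By day 7: 2^8 - 1 = 255
By day 8: 2^9 - 1 = 511
By day 8: 511 surreal numbers.

511


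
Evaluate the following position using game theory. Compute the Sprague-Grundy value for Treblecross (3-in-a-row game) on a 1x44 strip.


Treblecross: place X on empty cells; 3-in-a-row wins.
Playing within two cells of an existing X lets the opponent win at once, so sensible play treats the cells i-2..i+2 around each X as dead. The player left with no safe cell loses, so this is a normal-play take-away game on strips of safe cells.
Placing X at cell i (0-indexed) of a strip of k safe cells leaves independent strips of sizes max(0, i-2) and max(0, k-i-3). Hence G(k) = mex{ G(max(0,i-2)) XOR G(max(0,k-i-3)) : 0 <= i < k }, with G(0) = 0.
G(1): splits (0,0):0^0=0 -> mex({0}) = 1
G(2): splits (0,0):0^0=0 -> mex({0}) = 1
G(3): splits (0,0):0^0=0 -> mex({0}) = 1
G(4): splits (0,1):0^1=1 (0,0):0^0=0 -> mex({0, 1}) = 2
G(5): splits (0,2):0^1=1 (0,1):0^1=1 (0,0):0^0=0 -> mex({0, 1}) = 2
G(6) = mex({1}) = 0
G(7) = mex({0, 1, 2}) = 3
G(8) = mex({0, 1, 2}) = 3
G(9) = mex({0, 2}) = 1
G(10) = mex({0, 2, 3}) = 1
G(11) = mex({0, 3}) = 1
G(12) = mex({1, 3}) = 0
G(13) = mex({0, 1, 2, 3}) = 4
G(14) = mex({0, 1, 2}) = 3
G(15) = mex({0, 1, 2}) = 3
G(16) = mex({0, 1, 2, 4}) = 3
G(17) = mex({0, 1, 3, 4}) = 2
G(18) = mex({0, 1, 3, 4}) = 2
G(19) = mex({0, 1, 3, 5}) = 2
G(20) = mex({0, 1, 2, 3, 5}) = 4
G(21) = mex({0, 1, 2, 3, 5}) = 4
G(22) = mex({1, 2, 6}) = 0
G(23) = mex({0, 1, 2, 3, 4, 6}) = 5
G(24) = mex({0, 1, 2, 3, 4}) = 5
G(25) = mex({0, 1, 3, 4, 7}) = 2
G(26) = mex({0, 1, 3, 4, 5, 7}) = 2
G(27) = mex({0, 1, 3, 5}) = 2
G(28) = mex({0, 1, 2, 5}) = 3
G(29) = mex({0, 1, 2, 4, 5, 6}) = 3
G(30) = mex({1, 2, 4, 6}) = 0
G(31) = mex({0, 1, 2, 3, 4, 6}) = 5
G(32) = mex({1, 2, 3, 4, 7}) = 0
G(33) = mex({0, 3, 7}) = 1
G(34) = mex({0, 2, 3, 5, 7}) = 1
G(35) = mex({0, 2, 3, 5, 6}) = 1
G(36) = mex({0, 1, 2, 5, 6}) = 3
G(37) = mex({0, 1, 2, 4, 5, 6}) = 3
G(38) = mex({0, 1, 2, 4}) = 3
G(39) = mex({0, 1, 2, 3, 4, 7}) = 5
G(40) = mex({0, 1, 2, 3, 4, 5, 7}) = 6
G(41) = mex({0, 1, 2, 3, 5, 7}) = 4
G(42) = mex({0, 1, 2, 3, 5, 6, 7}) = 4
G(43) = mex({0, 2, 3, 5, 6}) = 1
G(44) = mex({1, 2, 3, 4, 5, 6}) = 0
Therefore G(44) = 0.

0


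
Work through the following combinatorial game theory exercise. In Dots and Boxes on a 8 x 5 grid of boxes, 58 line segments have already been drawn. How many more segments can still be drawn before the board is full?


Grid: 8 x 5 boxes, i.e. 9 rows and 6 columns of dots.
Horizontal edges: (rows + 1) * cols = 9 * 5 = 45
Vertical edges: rows * (cols + 1) = 8 * 6 = 48
Total edges: 45 + 48 = 93
Edges drawn: 58
Remaining: 93 - 58 = 35

35


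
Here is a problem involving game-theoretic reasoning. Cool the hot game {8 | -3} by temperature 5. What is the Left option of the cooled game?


Original game: {8 | -3} (a switch {a | b} with a > b).
Cooling by t (for t below the temperature (a - b)/2 = 11/2) taxes each move by t: {a | b} cooled by t is {a - t | b + t}.
Cooling amount: t = 5
Cooled Left option: 8 - 5 = 3
Cooled Right option: -3 + 5 = 2
Cooled game: {3 | 2}
Left option = 3

3


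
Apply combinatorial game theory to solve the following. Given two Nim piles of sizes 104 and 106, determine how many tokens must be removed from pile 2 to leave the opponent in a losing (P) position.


Piles: 104 and 106
Current XOR: 104 XOR 106 = 2 (non-zero, so this is an N-position).
To make the XOR zero, we need to find a move that balances the piles.
For pile 2 (size 106): target = 106 XOR 2 = 104
We reduce pile 2 from 106 to 104.
Tokens removed: 106 - 104 = 2
Verification: 104 XOR 104 = 0

2


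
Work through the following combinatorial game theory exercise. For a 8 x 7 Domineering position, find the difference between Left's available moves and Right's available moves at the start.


Board is 8 x 7 (rows x cols).
Left (vertical) placements: (rows-1) * cols = 7 * 7 = 49
Right (horizontal) placements: rows * (cols-1) = 8 * 6 = 48
Advantage = Left - Right = 49 - 48 = 1

1


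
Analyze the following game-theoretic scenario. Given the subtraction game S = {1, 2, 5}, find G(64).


The subtraction set is S = {1, 2, 5}.
G(k) = mex{ G(k - s) : s in S, s <= k }. We compute iteratively: G(0) = 0.
G(1) = mex({0}) = 1
G(2) = mex({0, 1}) = 2
G(3) = mex({1, 2}) = 0
G(4) = mex({0, 2}) = 1
G(5) = mex({0, 1}) = 2
G(6) = mex({1, 2}) = 0
G(7) = mex({0, 2}) = 1
Observe that G(3)..G(7) = 0, 1, 2, 0, 1 repeats G(0)..G(4) = 0, 1, 2, 0, 1.
For k >= max(S) = 5, G(k) is determined by the previous 5 values G(k-5)..G(k-1); a window of 5 consecutive values has recurred shifted by 3, so by induction G(k + 3) = G(k) for all k >= 0: the sequence is periodic from the start with period 3.
One period: G(0..2) = 0, 1, 2.
64 mod 3 = 1, so G(64) = G(1) = 1.

1


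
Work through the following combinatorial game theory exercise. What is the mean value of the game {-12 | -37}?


Game = {-12 | -37}, a switch {a | b} with numbers a > b.
Its thermograph has left wall a - t and right wall b + t, which meet at t = (a - b)/2, where both equal (a + b)/2. So the mast (mean value) is at (a + b)/2.
Mean = (-12 + (-37))/2 = -49/2 = -49/2

-49/2


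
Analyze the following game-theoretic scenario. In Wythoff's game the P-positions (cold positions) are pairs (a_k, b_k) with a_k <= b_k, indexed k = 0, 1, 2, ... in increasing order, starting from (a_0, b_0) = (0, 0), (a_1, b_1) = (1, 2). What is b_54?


By Wythoff's theorem, a_k = floor(k * phi) and b_k = floor(k * phi^2) = a_k + k, where phi = (1 + sqrt(5))/2 is the golden ratio.
phi = (1 + sqrt(5))/2 = 1.618034
phi^2 = phi + 1 = 2.618034
k = 54
k * phi^2 = 54 * 2.618034 = 141.373835
b_54 = floor(k * phi^2) = 141 (check: a_54 + k = 87 + 54 = 141)

141


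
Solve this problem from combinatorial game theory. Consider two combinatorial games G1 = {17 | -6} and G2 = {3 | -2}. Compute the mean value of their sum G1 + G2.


G1 = {17 | -6}, G2 = {3 | -2}
Each is a switch {a | b} with numbers a > b; its mean value is (a + b)/2, and mean value is additive over game sums: m(G1 + G2) = m(G1) + m(G2).
Mean of G1 = (17 + (-6))/2 = 11/2 = 11/2
Mean of G2 = (3 + (-2))/2 = 1/2 = 1/2
Mean of G1 + G2 = 11/2 + 1/2 = 6

6


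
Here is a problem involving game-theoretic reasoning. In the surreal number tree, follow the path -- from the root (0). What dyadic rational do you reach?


Sign expansion: --
Rule: track bounds (lo, hi), initially (-inf, +inf). On '+', the current value becomes lo and we move to the simplest number in (value, hi): value + 1 if hi = +inf, otherwise the midpoint (value + hi)/2. On '-', the current value becomes hi and we move to value - 1 if lo = -inf, otherwise the midpoint (lo + value)/2.
Start at 0.
Step 1: sign = -, move left. Bounds: (-inf, 0). Value = -1
Step 2: sign = -, move left. Bounds: (-inf, -1). Value = -2
The surreal number with sign expansion -- is -2.

-2


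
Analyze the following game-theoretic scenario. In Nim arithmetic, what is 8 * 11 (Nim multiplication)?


Nim multiplication is bilinear over XOR: (u XOR v) * w = (u*w) XOR (v*w).
So we split each operand into its bit components and XOR the pairwise Nim products.
8 = 8 (as XOR of powers of 2).
11 = 1 + 2 + 8 (as XOR of powers of 2).
Using the standard Nim-product table on single bits:
  2*2 = 3,   2*4 = 8,   2*8 = 12,
  4*4 = 6,   4*8 = 11,  8*8 = 13,
and  1*x = x (identity), k*l = l*k (commutative).
Pairwise Nim products:
  8 * 1 = 8
  8 * 2 = 12
  8 * 8 = 13
XOR them: 8 XOR 12 XOR 13 = 9.
Result: 8 * 11 = 9 (in Nim).

9


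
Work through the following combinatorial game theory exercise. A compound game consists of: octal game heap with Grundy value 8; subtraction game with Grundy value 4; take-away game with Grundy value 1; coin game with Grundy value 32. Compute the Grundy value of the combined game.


By the Sprague-Grundy theorem, the Grundy value of a sum of games is the XOR of individual Grundy values.
octal game heap: Grundy value = 8. Running XOR: 0 XOR 8 = 8
subtraction game: Grundy value = 4. Running XOR: 8 XOR 4 = 12
take-away game: Grundy value = 1. Running XOR: 12 XOR 1 = 13
coin game: Grundy value = 32. Running XOR: 13 XOR 32 = 45
The combined Grundy value is 45.

45


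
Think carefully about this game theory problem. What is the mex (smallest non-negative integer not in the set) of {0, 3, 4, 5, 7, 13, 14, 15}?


Set = {0, 3, 4, 5, 7, 13, 14, 15}
0 is in the set.
1 is NOT in the set. This is the mex.
mex = 1

1


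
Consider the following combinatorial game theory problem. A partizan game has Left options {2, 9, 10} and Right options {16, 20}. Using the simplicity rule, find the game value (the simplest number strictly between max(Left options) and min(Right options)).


Left options: {2, 9, 10}, max = 10
Right options: {16, 20}, min = 16
All options are numbers and max(Left) < min(Right), so by the simplicity theorem the value is the simplest (earliest-born) number strictly between 10 and 16.
Integers 11 through 15 all lie strictly between 10 and 16.
Among integers, the simplest (lowest birthday = smallest |n|; 0 is born on day 0, +-n on day n) is 11.
No non-integer in the interval can be simpler: if x is a non-integer in the interval, then floor(x) or ceil(x) also lies in the interval (the interval contains an integer), and both are proper prefixes of x's sign expansion, i.e. born earlier. So the game value is 11.
Game value = 11

11


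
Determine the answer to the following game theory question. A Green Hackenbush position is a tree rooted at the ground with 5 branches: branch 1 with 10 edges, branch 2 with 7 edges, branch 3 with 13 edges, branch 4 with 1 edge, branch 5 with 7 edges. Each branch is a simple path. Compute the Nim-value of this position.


The tree has 5 branches from the ground vertex.
In Green Hackenbush, the Nim-value of a simple path of length k is k.
Branch 1: length 10, Nim-value = 10
Branch 2: length 7, Nim-value = 7
Branch 3: length 13, Nim-value = 13
Branch 4: length 1, Nim-value = 1
Branch 5: length 7, Nim-value = 7
Total Nim-value = XOR of all branch values:
0 XOR 10 = 10
10 XOR 7 = 13
13 XOR 13 = 0
0 XOR 1 = 1
1 XOR 7 = 6
Nim-value of the tree = 6

6


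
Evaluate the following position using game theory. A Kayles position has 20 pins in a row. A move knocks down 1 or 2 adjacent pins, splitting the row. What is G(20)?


Kayles: a move removes 1 or 2 adjacent pins from a contiguous row.
Removing pins from a row of k leaves two independent rows (a, b) with a + b = k - 1 (one pin) or a + b = k - 2 (two pins); an end removal gives a = 0.
By Sprague-Grundy, G(k) = mex{ G(a) XOR G(b) } over all these splits. G(0) = 0.
G(1): splits (0,0):0^0=0 -> mex({0}) = 1
G(2): splits (0,1):0^1=1 (0,0):0^0=0 -> mex({0, 1}) = 2
G(3): splits (0,2):0^2=2 (1,1):1^1=0 (0,1):0^1=1 -> mex({0, 1, 2}) = 3
G(4): splits (0,3):0^3=3 (1,2):1^2=3 (0,2):0^2=2 (1,1):1^1=0 -> mex({0, 2, 3}) = 1
G(5): splits (0,4):0^1=1 (1,3):1^3=2 (2,2):2^2=0 (0,3):0^3=3 (1,2):1^2=3 -> mex({0, 1, 2, 3}) = 4
G(6) = mex({0, 1, 2, 4}) = 3
G(7) = mex({0, 1, 3, 4, 5}) = 2
G(8) = mex({0, 2, 3, 5, 6}) = 1
G(9) = mex({0, 1, 2, 3, 6, 7}) = 4
G(10) = mex({0, 1, 3, 4, 5, 7}) = 2
G(11) = mex({0, 1, 2, 3, 4, 5}) = 6
G(12) = mex({0, 1, 2, 3, 5, 6, 7}) = 4
G(13) = mex({0, 2, 3, 4, 6, 7}) = 1
G(14) = mex({0, 1, 4, 5, 6, 7}) = 2
G(15) = mex({0, 1, 2, 3, 4, 5, 6}) = 7
G(16) = mex({0, 2, 3, 5, 6, 7}) = 1
G(17) = mex({0, 1, 2, 3, 5, 6, 7}) = 4
G(18) = mex({0, 1, 2, 4, 5, 6}) = 3
G(19) = mex({0, 1, 3, 4, 5, 7}) = 2
G(20) = mex({0, 2, 3, 4, 5, 6, 7}) = 1
Therefore G(20) = 1.

1


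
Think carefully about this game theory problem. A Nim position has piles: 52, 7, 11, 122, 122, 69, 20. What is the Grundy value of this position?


We need the XOR (exclusive or) of all pile sizes.
After XOR-ing pile 1 (size 52): 0 XOR 52 = 52
After XOR-ing pile 2 (size 7): 52 XOR 7 = 51
After XOR-ing pile 3 (size 11): 51 XOR 11 = 56
After XOR-ing pile 4 (size 122): 56 XOR 122 = 66
After XOR-ing pile 5 (size 122): 66 XOR 122 = 56
After XOR-ing pile 6 (size 69): 56 XOR 69 = 125
After XOR-ing pile 7 (size 20): 125 XOR 20 = 105
The Nim-value of this position is 105.

105


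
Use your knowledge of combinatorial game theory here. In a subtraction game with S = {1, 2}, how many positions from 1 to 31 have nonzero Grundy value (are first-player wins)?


Subtraction set S = {1, 2}, so G(n) = n mod 3.
G(n) = 0 when n is a multiple of 3.
Multiples of 3 in [1, 31]: 10
N-positions (nonzero Grundy) = 31 - 10 = 21

21


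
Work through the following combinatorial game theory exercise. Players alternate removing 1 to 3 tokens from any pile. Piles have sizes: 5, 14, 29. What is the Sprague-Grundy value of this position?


Subtraction set: {1, 2, 3}
For this subtraction set, G(n) = n mod 4 (period = max + 1 = 4).
Pile 1 (size 5): G(5) = 5 mod 4 = 1
Pile 2 (size 14): G(14) = 14 mod 4 = 2
Pile 3 (size 29): G(29) = 29 mod 4 = 1
Total Grundy value = XOR of all: 1 XOR 2 XOR 1 = 2

2


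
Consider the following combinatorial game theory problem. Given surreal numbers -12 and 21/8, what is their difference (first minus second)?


x = -12, y = 21/8
Converting to common denominator: 8
x = -96/8, y = 21/8
x - y = -12 - 21/8 = -117/8

-117/8


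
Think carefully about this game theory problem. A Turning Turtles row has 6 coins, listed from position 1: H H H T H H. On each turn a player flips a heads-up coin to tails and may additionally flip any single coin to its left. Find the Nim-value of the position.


Coins: H H H T H H
Key fact: a single head at position k behaves exactly like a Nim heap of size k (turning it to T and optionally flipping a coin at j < k corresponds to moving the heap from k to j, or to 0), and heads combine as a disjunctive sum (two heads at the same place would cancel, matching j XOR j = 0). So the Nim-value is the XOR of the 1-indexed positions of the heads.
Face-up positions (1-indexed): [1, 2, 3, 5, 6]
XOR 0 with 1: 0 XOR 1 = 1
XOR 1 with 2: 1 XOR 2 = 3
XOR 3 with 3: 3 XOR 3 = 0
XOR 0 with 5: 0 XOR 5 = 5
XOR 5 with 6: 5 XOR 6 = 3
Nim-value = 3

3


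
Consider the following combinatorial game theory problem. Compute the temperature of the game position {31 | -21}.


The game is {31 | -21}, a switch {a | b} with numbers a > b.
Cooling {a | b} by t gives {a - t | b + t}, which stops being hot when a - t = b + t, i.e. at t = (a - b)/2. So the temperature of a switch is (a - b)/2.
Temperature = (Left option - Right option) / 2
= (31 - (-21)) / 2
= 52 / 2
= 26

26


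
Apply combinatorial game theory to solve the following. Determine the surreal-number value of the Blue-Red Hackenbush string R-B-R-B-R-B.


Edges (from ground): R-B-R-B-R-B
By Berlekamp's sign-expansion rule, a Blue-Red Hackenbush stalk has the value of the surreal number whose sign sequence is the edge sequence with B -> + and R -> -.
Sign sequence: -+-+-+
Trace the sign expansion in the surreal number tree, starting from 0:
Edge 1: R (sign -) -> bounds (-inf, 0), value = -1
Edge 2: B (sign +) -> bounds (-1, 0), value = -1/2
Edge 3: R (sign -) -> bounds (-1, -1/2), value = -3/4
Edge 4: B (sign +) -> bounds (-3/4, -1/2), value = -5/8
Edge 5: R (sign -) -> bounds (-3/4, -5/8), value = -11/16
Edge 6: B (sign +) -> bounds (-11/16, -5/8), value = -21/32
Game value = -21/32

-21/32


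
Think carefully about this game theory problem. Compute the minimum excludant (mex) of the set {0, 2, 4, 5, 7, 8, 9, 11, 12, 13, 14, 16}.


Set = {0, 2, 4, 5, 7, 8, 9, 11, 12, 13, 14, 16}
0 is in the set.
1 is NOT in the set. This is the mex.
mex = 1

1


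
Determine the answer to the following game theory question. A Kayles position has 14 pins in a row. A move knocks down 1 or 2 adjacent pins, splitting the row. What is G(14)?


Kayles: a move removes 1 or 2 adjacent pins from a contiguous row.
Removing pins from a row of k leaves two independent rows (a, b) with a + b = k - 1 (one pin) or a + b = k - 2 (two pins); an end removal gives a = 0.
By Sprague-Grundy, G(k) = mex{ G(a) XOR G(b) } over all these splits. G(0) = 0.
G(1): splits (0,0):0^0=0 -> mex({0}) = 1
G(2): splits (0,1):0^1=1 (0,0):0^0=0 -> mex({0, 1}) = 2
G(3): splits (0,2):0^2=2 (1,1):1^1=0 (0,1):0^1=1 -> mex({0, 1, 2}) = 3
G(4): splits (0,3):0^3=3 (1,2):1^2=3 (0,2):0^2=2 (1,1):1^1=0 -> mex({0, 2, 3}) = 1
G(5): splits (0,4):0^1=1 (1,3):1^3=2 (2,2):2^2=0 (0,3):0^3=3 (1,2):1^2=3 -> mex({0, 1, 2, 3}) = 4
G(6) = mex({0, 1, 2, 4}) = 3
G(7) = mex({0, 1, 3, 4, 5}) = 2
G(8) = mex({0, 2, 3, 5, 6}) = 1
G(9) = mex({0, 1, 2, 3, 6, 7}) = 4
G(10) = mex({0, 1, 3, 4, 5, 7}) = 2
G(11) = mex({0, 1, 2, 3, 4, 5}) = 6
G(12) = mex({0, 1, 2, 3, 5, 6, 7}) = 4
G(13) = mex({0, 2, 3, 4, 6, 7}) = 1
G(14) = mex({0, 1, 4, 5, 6, 7}) = 2
Therefore G(14) = 2.

2
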